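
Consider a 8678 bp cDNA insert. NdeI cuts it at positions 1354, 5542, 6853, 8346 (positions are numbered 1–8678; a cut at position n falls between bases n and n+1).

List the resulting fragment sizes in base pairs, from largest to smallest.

4188, 1493, 1354, 1311, 332 bp

Linear molecule, 4 cuts → 5 fragments:
  1354 − 0 = 1354 bp
  5542 − 1354 = 4188 bp
  6853 − 5542 = 1311 bp
  8346 − 6853 = 1493 bp
  8678 − 8346 = 332 bp
Sorted largest to smallest: 4188, 1493, 1354, 1311, 332 bp.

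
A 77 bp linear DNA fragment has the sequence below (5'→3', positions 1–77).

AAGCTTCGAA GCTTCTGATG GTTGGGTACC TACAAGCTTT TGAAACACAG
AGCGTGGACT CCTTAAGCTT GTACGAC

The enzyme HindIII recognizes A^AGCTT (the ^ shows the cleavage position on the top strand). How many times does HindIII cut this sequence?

AAGCTT occurs starting at positions 1, 9, 34, 65.
HindIII cuts at 4 sites.

4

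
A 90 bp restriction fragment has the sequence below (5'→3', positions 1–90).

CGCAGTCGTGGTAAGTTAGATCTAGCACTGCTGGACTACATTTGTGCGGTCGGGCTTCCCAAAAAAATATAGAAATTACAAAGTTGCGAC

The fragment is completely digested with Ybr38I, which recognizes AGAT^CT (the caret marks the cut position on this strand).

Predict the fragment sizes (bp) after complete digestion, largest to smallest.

69, 21 bp

The Ybr38I site (AGATCT) starts at position 18.
Ybr38I cuts after base 4 of each site, so after position 21.
Linear molecule, 1 cut → 2 fragments:
  1–21 → 21 bp
  22–90 → 69 bp
Sorted largest to smallest: 69, 21 bp.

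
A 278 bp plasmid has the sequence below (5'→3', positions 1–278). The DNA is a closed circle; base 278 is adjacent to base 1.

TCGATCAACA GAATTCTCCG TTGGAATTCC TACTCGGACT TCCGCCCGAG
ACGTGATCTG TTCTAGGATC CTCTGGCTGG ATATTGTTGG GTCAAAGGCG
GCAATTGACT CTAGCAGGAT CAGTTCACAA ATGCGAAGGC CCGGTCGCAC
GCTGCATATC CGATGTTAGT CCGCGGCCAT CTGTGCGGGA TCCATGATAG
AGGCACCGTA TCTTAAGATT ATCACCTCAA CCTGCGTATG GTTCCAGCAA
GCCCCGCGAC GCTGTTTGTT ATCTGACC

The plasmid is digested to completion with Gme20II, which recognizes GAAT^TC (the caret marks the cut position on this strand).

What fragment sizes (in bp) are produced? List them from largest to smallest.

Gme20II sites (GAATTC) start at positions 11, 24.
Gme20II cuts after base 4 of each site, so after positions 14, 27.
Circular molecule, 2 cuts → 2 fragments:
  15–27 → 13 bp
  28–278 then 1–14 → 251 + 14 = 265 bp
Sorted largest to smallest: 265, 13 bp.

265, 13 bp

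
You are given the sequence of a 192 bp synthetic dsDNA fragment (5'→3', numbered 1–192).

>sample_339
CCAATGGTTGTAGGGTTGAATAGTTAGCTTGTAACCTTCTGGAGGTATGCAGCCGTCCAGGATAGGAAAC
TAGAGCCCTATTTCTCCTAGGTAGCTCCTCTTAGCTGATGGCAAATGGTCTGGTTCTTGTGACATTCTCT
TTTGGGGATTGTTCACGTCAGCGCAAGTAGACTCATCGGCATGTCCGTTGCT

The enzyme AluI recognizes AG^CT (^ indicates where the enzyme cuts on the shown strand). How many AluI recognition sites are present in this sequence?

AGCT occurs starting at positions 26, 93, 103.
AluI cuts at 3 sites.

3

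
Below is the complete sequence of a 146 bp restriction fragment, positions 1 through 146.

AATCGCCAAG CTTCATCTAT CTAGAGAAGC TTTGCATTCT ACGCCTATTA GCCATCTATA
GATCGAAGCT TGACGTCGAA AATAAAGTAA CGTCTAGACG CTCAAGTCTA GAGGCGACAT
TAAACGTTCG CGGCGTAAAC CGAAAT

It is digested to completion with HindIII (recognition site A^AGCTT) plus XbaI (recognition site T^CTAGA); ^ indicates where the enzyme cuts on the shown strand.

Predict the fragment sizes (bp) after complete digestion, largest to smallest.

HindIII sites (AAGCTT) start at positions 8, 27, 66.
HindIII cuts after the first base of each site, so after positions 8, 27, 66.
XbaI sites (TCTAGA) start at positions 20, 93, 107.
XbaI cuts after the first base of each site, so after positions 20, 93, 107.
Combined cut positions: 8, 20, 27, 66, 93, 107.
Linear molecule, 6 cuts → 7 fragments:
  1–8 → 8 bp
  9–20 → 12 bp
  21–27 → 7 bp
  28–66 → 39 bp
  67–93 → 27 bp
  94–107 → 14 bp
  108–146 → 39 bp
Sorted largest to smallest: 39, 39, 27, 14, 12, 8, 7 bp.

39, 39, 27, 14, 12, 8, 7 bp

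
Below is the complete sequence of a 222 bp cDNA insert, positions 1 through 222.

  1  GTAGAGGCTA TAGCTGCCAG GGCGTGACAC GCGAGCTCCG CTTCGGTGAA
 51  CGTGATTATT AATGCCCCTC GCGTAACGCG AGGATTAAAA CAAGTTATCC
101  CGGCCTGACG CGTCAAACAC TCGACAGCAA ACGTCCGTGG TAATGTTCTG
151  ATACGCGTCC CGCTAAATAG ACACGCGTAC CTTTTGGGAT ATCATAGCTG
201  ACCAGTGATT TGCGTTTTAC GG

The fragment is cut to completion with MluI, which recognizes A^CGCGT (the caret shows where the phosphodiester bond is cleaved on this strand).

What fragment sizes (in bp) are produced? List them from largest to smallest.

MluI sites (ACGCGT) start at positions 108, 153, 173.
MluI cuts after the first base of each site, so after positions 108, 153, 173.
Linear molecule, 3 cuts → 4 fragments:
  1–108 → 108 bp
  109–153 → 45 bp
  154–173 → 20 bp
  174–222 → 49 bp
Sorted largest to smallest: 108, 49, 45, 20 bp.

108, 49, 45, 20 bp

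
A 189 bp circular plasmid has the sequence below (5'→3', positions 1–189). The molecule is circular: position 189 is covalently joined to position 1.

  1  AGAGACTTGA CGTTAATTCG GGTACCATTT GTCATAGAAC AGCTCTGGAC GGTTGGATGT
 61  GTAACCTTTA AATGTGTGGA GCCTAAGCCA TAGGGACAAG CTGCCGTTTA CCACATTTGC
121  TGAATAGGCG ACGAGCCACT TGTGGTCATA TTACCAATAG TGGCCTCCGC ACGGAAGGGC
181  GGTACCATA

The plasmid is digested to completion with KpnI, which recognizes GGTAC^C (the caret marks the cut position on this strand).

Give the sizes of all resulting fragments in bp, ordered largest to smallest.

160, 29 bp

KpnI sites (GGTACC) start at positions 21, 181.
KpnI cuts after base 5 of each site (before the last base), so after positions 25, 185.
Circular molecule, 2 cuts → 2 fragments:
  26–185 → 160 bp
  186–189 then 1–25 → 4 + 25 = 29 bp
Sorted largest to smallest: 160, 29 bp.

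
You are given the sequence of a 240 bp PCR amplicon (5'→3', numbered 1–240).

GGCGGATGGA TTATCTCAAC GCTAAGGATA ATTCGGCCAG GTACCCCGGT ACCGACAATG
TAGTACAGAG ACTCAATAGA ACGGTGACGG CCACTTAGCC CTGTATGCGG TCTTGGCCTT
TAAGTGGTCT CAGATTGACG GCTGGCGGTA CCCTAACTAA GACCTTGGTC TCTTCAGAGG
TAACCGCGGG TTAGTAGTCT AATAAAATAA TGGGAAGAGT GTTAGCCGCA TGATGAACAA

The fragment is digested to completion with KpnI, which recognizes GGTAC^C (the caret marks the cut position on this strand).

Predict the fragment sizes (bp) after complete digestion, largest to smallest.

99, 89, 44, 8 bp

KpnI sites (GGTACC) start at positions 40, 48, 147.
KpnI cuts after base 5 of each site (before the last base), so after positions 44, 52, 151.
Linear molecule, 3 cuts → 4 fragments:
  1–44 → 44 bp
  45–52 → 8 bp
  53–151 → 99 bp
  152–240 → 89 bp
Sorted largest to smallest: 99, 89, 44, 8 bp.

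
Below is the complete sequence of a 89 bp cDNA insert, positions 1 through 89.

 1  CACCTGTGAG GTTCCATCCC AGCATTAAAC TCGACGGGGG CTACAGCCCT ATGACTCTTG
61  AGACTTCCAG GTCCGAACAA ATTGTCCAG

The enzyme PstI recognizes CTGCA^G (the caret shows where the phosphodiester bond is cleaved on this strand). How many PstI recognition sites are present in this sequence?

0

No occurrence of CTGCAG is present in the sequence.
PstI does not cut: 0 sites.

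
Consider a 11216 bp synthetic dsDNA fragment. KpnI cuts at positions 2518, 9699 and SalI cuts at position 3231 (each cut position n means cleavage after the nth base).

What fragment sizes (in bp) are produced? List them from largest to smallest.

6468, 2518, 1517, 713 bp

Combined cut positions (sorted): 2518, 3231, 9699.
Linear molecule, 3 cuts → 4 fragments:
  2518 − 0 = 2518 bp
  3231 − 2518 = 713 bp
  9699 − 3231 = 6468 bp
  11216 − 9699 = 1517 bp
Sorted largest to smallest: 6468, 2518, 1517, 713 bp.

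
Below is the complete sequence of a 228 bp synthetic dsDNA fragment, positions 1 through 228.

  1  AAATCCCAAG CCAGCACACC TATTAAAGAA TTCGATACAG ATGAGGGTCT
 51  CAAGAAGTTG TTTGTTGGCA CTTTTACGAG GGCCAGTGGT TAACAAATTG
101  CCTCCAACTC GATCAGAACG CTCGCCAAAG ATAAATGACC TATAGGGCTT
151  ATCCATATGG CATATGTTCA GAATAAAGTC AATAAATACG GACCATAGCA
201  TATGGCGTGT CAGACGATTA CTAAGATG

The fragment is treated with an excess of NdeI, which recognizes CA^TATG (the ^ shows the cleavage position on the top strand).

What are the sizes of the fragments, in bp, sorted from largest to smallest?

155, 38, 28, 7 bp

NdeI sites (CATATG) start at positions 154, 161, 199.
NdeI cuts after base 2 of each site, so after positions 155, 162, 200.
Linear molecule, 3 cuts → 4 fragments:
  1–155 → 155 bp
  156–162 → 7 bp
  163–200 → 38 bp
  201–228 → 28 bp
Sorted largest to smallest: 155, 38, 28, 7 bp.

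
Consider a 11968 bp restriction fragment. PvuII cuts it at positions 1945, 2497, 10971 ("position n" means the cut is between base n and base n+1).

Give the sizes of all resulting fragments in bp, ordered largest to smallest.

Linear molecule, 3 cuts → 4 fragments:
  1945 − 0 = 1945 bp
  2497 − 1945 = 552 bp
  10971 − 2497 = 8474 bp
  11968 − 10971 = 997 bp
Sorted largest to smallest: 8474, 1945, 997, 552 bp.

8474, 1945, 997, 552 bp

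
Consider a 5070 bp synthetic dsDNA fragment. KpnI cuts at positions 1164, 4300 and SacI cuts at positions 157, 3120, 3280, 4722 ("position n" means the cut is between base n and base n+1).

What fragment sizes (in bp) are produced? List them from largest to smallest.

Combined cut positions (sorted): 157, 1164, 3120, 3280, 4300, 4722.
Linear molecule, 6 cuts → 7 fragments:
  157 − 0 = 157 bp
  1164 − 157 = 1007 bp
  3120 − 1164 = 1956 bp
  3280 − 3120 = 160 bp
  4300 − 3280 = 1020 bp
  4722 − 4300 = 422 bp
  5070 − 4722 = 348 bp
Sorted largest to smallest: 1956, 1020, 1007, 422, 348, 160, 157 bp.

1956, 1020, 1007, 422, 348, 160, 157 bp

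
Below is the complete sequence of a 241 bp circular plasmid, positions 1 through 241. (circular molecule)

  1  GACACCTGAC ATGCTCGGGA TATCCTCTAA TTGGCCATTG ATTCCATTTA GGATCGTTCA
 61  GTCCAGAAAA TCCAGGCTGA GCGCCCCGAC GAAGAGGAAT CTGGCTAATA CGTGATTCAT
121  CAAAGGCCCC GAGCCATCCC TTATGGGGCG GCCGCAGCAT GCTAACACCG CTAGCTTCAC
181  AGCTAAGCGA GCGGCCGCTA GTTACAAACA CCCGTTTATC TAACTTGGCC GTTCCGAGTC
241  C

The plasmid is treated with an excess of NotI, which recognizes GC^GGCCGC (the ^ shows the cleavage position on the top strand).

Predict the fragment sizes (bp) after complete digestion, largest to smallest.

198, 43 bp

NotI sites (GCGGCCGC) start at positions 148, 191.
NotI cuts after base 2 of each site, so after positions 149, 192.
Circular molecule, 2 cuts → 2 fragments:
  150–192 → 43 bp
  193–241 then 1–149 → 49 + 149 = 198 bp
Sorted largest to smallest: 198, 43 bp.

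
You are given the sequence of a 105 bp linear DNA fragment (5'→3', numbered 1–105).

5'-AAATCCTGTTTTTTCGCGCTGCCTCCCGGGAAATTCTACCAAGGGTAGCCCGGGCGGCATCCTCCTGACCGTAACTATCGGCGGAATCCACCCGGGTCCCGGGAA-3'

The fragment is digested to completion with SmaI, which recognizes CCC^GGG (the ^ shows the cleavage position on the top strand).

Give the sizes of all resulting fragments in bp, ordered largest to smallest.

SmaI sites (CCCGGG) start at positions 25, 49, 91, 98.
SmaI cuts after base 3 of each site, so after positions 27, 51, 93, 100.
Linear molecule, 4 cuts → 5 fragments:
  1–27 → 27 bp
  28–51 → 24 bp
  52–93 → 42 bp
  94–100 → 7 bp
  101–105 → 5 bp
Sorted largest to smallest: 42, 27, 24, 7, 5 bp.

42, 27, 24, 7, 5 bp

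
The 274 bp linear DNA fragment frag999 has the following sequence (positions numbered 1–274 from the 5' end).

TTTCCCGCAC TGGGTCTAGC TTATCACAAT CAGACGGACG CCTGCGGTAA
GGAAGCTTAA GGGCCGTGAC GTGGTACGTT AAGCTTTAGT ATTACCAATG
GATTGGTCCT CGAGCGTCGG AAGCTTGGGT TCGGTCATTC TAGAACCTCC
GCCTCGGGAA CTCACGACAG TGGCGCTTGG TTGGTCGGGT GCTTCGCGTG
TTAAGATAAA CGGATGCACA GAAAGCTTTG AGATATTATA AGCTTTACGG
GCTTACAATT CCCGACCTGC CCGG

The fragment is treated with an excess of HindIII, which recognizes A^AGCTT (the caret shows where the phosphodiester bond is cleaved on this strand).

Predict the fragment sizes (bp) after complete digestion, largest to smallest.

102, 53, 40, 34, 28, 17 bp

HindIII sites (AAGCTT) start at positions 53, 81, 121, 223, 240.
HindIII cuts after the first base of each site, so after positions 53, 81, 121, 223, 240.
Linear molecule, 5 cuts → 6 fragments:
  1–53 → 53 bp
  54–81 → 28 bp
  82–121 → 40 bp
  122–223 → 102 bp
  224–240 → 17 bp
  241–274 → 34 bp
Sorted largest to smallest: 102, 53, 40, 34, 28, 17 bp.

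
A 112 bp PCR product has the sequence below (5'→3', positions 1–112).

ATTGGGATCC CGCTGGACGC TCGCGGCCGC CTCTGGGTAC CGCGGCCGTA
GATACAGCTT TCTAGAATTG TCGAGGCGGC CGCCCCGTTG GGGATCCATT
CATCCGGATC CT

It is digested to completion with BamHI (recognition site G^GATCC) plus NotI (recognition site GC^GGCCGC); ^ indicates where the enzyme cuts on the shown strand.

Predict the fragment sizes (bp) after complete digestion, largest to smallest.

BamHI sites (GGATCC) start at positions 5, 92, 106.
BamHI cuts after the first base of each site, so after positions 5, 92, 106.
NotI sites (GCGGCCGC) start at positions 23, 76.
NotI cuts after base 2 of each site, so after positions 24, 77.
Combined cut positions: 5, 24, 77, 92, 106.
Linear molecule, 5 cuts → 6 fragments:
  1–5 → 5 bp
  6–24 → 19 bp
  25–77 → 53 bp
  78–92 → 15 bp
  93–106 → 14 bp
  107–112 → 6 bp
Sorted largest to smallest: 53, 19, 15, 14, 6, 5 bp.

53, 19, 15, 14, 6, 5 bp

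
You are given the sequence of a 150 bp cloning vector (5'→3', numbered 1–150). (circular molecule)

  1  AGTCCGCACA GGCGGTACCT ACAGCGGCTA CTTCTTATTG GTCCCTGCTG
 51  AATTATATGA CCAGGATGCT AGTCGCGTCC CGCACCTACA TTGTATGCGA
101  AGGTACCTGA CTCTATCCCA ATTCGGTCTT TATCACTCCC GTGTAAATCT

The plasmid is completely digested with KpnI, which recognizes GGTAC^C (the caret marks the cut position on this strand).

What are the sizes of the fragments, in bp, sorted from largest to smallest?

88, 62 bp

KpnI sites (GGTACC) start at positions 14, 102.
KpnI cuts after base 5 of each site (before the last base), so after positions 18, 106.
Circular molecule, 2 cuts → 2 fragments:
  19–106 → 88 bp
  107–150 then 1–18 → 44 + 18 = 62 bp
Sorted largest to smallest: 88, 62 bp.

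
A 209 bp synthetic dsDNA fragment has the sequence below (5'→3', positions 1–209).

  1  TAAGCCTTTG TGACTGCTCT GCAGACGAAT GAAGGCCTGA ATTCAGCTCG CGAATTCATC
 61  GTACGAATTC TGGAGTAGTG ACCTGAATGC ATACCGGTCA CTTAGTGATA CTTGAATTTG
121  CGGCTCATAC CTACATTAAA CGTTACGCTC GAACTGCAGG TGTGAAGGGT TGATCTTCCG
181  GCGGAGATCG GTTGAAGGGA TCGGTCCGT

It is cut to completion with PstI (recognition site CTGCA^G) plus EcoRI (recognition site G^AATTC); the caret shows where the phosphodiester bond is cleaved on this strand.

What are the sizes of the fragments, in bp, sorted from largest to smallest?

PstI sites (CTGCAG) start at positions 19, 154.
PstI cuts after base 5 of each site (before the last base), so after positions 23, 158.
EcoRI sites (GAATTC) start at positions 39, 52, 65.
EcoRI cuts after the first base of each site, so after positions 39, 52, 65.
Combined cut positions: 23, 39, 52, 65, 158.
Linear molecule, 5 cuts → 6 fragments:
  1–23 → 23 bp
  24–39 → 16 bp
  40–52 → 13 bp
  53–65 → 13 bp
  66–158 → 93 bp
  159–209 → 51 bp
Sorted largest to smallest: 93, 51, 23, 16, 13, 13 bp.

93, 51, 23, 16, 13, 13 bp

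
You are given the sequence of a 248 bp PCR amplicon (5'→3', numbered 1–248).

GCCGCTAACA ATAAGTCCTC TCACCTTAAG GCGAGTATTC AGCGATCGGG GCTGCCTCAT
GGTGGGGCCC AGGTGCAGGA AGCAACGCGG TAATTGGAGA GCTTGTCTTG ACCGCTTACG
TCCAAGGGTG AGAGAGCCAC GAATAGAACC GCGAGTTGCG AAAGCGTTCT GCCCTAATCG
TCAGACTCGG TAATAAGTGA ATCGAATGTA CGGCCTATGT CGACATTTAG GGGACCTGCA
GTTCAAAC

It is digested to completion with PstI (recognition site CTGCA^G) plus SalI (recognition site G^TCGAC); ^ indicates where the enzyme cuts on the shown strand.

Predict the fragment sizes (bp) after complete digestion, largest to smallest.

The PstI site (CTGCAG) starts at position 236.
PstI cuts after base 5 of each site (before the last base), so after position 240.
The SalI site (GTCGAC) starts at position 219.
SalI cuts after the first base of each site, so after position 219.
Combined cut positions: 219, 240.
Linear molecule, 2 cuts → 3 fragments:
  1–219 → 219 bp
  220–240 → 21 bp
  241–248 → 8 bp
Sorted largest to smallest: 219, 21, 8 bp.

219, 21, 8 bp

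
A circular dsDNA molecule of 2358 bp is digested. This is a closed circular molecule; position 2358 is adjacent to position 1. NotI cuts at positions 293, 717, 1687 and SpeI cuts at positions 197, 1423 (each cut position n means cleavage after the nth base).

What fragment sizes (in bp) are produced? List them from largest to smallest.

868, 706, 424, 264, 96 bp

Combined cut positions (sorted): 197, 293, 717, 1423, 1687.
Circular molecule, 5 cuts → 5 fragments:
  293 − 197 = 96 bp
  717 − 293 = 424 bp
  1423 − 717 = 706 bp
  1687 − 1423 = 264 bp
  wrap: 2358 − 1687 + 197 = 868 bp
Sorted largest to smallest: 868, 706, 424, 264, 96 bp.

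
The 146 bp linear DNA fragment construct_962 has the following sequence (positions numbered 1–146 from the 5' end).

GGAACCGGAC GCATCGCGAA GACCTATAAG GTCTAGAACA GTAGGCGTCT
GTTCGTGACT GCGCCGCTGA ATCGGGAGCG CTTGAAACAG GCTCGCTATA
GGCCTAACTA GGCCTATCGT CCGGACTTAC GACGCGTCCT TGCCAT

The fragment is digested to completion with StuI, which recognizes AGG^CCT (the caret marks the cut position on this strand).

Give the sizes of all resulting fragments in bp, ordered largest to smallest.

102, 34, 10 bp

StuI sites (AGGCCT) start at positions 100, 110.
StuI cuts after base 3 of each site, so after positions 102, 112.
Linear molecule, 2 cuts → 3 fragments:
  1–102 → 102 bp
  103–112 → 10 bp
  113–146 → 34 bp
Sorted largest to smallest: 102, 34, 10 bp.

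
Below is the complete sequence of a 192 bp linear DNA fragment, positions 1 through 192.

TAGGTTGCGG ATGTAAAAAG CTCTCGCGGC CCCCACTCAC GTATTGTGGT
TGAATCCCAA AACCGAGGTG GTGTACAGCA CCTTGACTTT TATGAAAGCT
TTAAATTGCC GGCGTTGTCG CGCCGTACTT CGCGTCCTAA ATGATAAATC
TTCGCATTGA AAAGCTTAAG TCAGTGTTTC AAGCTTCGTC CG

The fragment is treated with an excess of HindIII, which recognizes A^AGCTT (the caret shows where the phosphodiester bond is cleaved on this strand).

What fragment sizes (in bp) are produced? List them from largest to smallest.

HindIII sites (AAGCTT) start at positions 96, 162, 181.
HindIII cuts after the first base of each site, so after positions 96, 162, 181.
Linear molecule, 3 cuts → 4 fragments:
  1–96 → 96 bp
  97–162 → 66 bp
  163–181 → 19 bp
  182–192 → 11 bp
Sorted largest to smallest: 96, 66, 19, 11 bp.

96, 66, 19, 11 bp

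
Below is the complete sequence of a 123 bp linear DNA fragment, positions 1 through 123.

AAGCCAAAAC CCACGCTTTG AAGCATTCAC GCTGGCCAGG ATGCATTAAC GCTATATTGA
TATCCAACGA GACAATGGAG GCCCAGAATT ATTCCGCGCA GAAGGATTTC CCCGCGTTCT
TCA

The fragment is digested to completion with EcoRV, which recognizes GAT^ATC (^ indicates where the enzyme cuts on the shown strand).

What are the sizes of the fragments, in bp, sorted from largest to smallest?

62, 61 bp

The EcoRV site (GATATC) starts at position 59.
EcoRV cuts after base 3 of each site, so after position 61.
Linear molecule, 1 cut → 2 fragments:
  1–61 → 61 bp
  62–123 → 62 bp
Sorted largest to smallest: 62, 61 bp.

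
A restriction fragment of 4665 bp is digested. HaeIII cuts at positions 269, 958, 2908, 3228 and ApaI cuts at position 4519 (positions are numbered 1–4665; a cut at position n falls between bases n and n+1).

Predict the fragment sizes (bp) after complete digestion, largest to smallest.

1950, 1291, 689, 320, 269, 146 bp

Combined cut positions (sorted): 269, 958, 2908, 3228, 4519.
Linear molecule, 5 cuts → 6 fragments:
  269 − 0 = 269 bp
  958 − 269 = 689 bp
  2908 − 958 = 1950 bp
  3228 − 2908 = 320 bp
  4519 − 3228 = 1291 bp
  4665 − 4519 = 146 bp
Sorted largest to smallest: 1950, 1291, 689, 320, 269, 146 bp.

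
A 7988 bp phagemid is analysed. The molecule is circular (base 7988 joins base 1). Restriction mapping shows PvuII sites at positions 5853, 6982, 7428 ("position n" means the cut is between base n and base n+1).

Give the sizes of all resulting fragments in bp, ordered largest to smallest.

6413, 1129, 446 bp

Circular molecule, 3 cuts → 3 fragments:
  6982 − 5853 = 1129 bp
  7428 − 6982 = 446 bp
  wrap: 7988 − 7428 + 5853 = 6413 bp
Sorted largest to smallest: 6413, 1129, 446 bp.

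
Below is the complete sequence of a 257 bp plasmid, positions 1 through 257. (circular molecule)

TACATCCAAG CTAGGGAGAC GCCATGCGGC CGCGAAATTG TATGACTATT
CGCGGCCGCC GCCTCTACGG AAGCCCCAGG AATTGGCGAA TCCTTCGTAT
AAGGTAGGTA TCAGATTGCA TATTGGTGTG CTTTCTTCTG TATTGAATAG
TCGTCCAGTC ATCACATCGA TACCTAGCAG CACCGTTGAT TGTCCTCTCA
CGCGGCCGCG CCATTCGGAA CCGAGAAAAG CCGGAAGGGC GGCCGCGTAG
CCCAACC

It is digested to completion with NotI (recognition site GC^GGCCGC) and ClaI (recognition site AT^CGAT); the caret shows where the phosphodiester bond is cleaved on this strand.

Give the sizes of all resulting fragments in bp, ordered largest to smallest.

114, 44, 37, 36, 26 bp

NotI sites (GCGGCCGC) start at positions 26, 52, 202, 239.
NotI cuts after base 2 of each site, so after positions 27, 53, 203, 240.
The ClaI site (ATCGAT) starts at position 166.
ClaI cuts after base 2 of each site, so after position 167.
Combined cut positions: 27, 53, 167, 203, 240.
Circular molecule, 5 cuts → 5 fragments:
  28–53 → 26 bp
  54–167 → 114 bp
  168–203 → 36 bp
  204–240 → 37 bp
  241–257 then 1–27 → 17 + 27 = 44 bp
Sorted largest to smallest: 114, 44, 37, 36, 26 bp.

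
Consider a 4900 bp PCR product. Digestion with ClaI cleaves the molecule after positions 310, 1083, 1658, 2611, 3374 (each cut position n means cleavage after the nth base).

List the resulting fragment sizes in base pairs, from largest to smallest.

1526, 953, 773, 763, 575, 310 bp

Linear molecule, 5 cuts → 6 fragments:
  310 − 0 = 310 bp
  1083 − 310 = 773 bp
  1658 − 1083 = 575 bp
  2611 − 1658 = 953 bp
  3374 − 2611 = 763 bp
  4900 − 3374 = 1526 bp
Sorted largest to smallest: 1526, 953, 773, 763, 575, 310 bp.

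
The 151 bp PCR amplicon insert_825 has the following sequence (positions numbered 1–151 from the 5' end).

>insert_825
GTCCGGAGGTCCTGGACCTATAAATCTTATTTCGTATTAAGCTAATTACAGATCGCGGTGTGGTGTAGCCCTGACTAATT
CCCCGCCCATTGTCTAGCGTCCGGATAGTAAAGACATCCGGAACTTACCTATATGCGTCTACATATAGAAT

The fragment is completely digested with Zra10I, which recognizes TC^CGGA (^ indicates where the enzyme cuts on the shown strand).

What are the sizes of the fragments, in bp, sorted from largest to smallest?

98, 33, 17, 3 bp

Zra10I sites (TCCGGA) start at positions 2, 100, 117.
Zra10I cuts after base 2 of each site, so after positions 3, 101, 118.
Linear molecule, 3 cuts → 4 fragments:
  1–3 → 3 bp
  4–101 → 98 bp
  102–118 → 17 bp
  119–151 → 33 bp
Sorted largest to smallest: 98, 33, 17, 3 bp.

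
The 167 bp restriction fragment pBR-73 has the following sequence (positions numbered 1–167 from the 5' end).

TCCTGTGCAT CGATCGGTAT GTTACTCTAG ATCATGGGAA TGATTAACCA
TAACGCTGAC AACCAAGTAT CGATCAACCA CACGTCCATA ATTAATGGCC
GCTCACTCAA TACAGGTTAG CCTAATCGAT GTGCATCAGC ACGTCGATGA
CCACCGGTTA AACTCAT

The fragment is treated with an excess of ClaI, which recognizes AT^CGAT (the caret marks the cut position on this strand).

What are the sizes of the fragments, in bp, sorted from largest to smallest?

ClaI sites (ATCGAT) start at positions 9, 69, 125.
ClaI cuts after base 2 of each site, so after positions 10, 70, 126.
Linear molecule, 3 cuts → 4 fragments:
  1–10 → 10 bp
  11–70 → 60 bp
  71–126 → 56 bp
  127–167 → 41 bp
Sorted largest to smallest: 60, 56, 41, 10 bp.

60, 56, 41, 10 bp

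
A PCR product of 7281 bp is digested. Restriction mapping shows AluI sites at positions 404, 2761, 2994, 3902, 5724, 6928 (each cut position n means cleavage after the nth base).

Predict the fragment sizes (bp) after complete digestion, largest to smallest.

Linear molecule, 6 cuts → 7 fragments:
  404 − 0 = 404 bp
  2761 − 404 = 2357 bp
  2994 − 2761 = 233 bp
  3902 − 2994 = 908 bp
  5724 − 3902 = 1822 bp
  6928 − 5724 = 1204 bp
  7281 − 6928 = 353 bp
Sorted largest to smallest: 2357, 1822, 1204, 908, 404, 353, 233 bp.

2357, 1822, 1204, 908, 404, 353, 233 bp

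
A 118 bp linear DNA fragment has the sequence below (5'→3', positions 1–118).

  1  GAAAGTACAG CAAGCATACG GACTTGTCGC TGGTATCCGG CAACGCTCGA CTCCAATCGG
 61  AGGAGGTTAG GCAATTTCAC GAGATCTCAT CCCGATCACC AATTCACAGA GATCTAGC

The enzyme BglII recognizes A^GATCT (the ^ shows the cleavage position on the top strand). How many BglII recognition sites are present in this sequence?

2

AGATCT occurs starting at positions 82, 110.
BglII cuts at 2 sites.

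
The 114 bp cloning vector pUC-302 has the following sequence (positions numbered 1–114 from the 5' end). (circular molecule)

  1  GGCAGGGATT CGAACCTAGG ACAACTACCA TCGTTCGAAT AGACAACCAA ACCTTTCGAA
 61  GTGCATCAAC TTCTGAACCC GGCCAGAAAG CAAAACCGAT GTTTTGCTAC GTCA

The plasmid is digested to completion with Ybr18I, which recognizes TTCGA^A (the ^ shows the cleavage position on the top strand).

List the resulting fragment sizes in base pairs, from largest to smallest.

Ybr18I sites (TTCGAA) start at positions 9, 34, 55.
Ybr18I cuts after base 5 of each site (before the last base), so after positions 13, 38, 59.
Circular molecule, 3 cuts → 3 fragments:
  14–38 → 25 bp
  39–59 → 21 bp
  60–114 then 1–13 → 55 + 13 = 68 bp
Sorted largest to smallest: 68, 25, 21 bp.

68, 25, 21 bp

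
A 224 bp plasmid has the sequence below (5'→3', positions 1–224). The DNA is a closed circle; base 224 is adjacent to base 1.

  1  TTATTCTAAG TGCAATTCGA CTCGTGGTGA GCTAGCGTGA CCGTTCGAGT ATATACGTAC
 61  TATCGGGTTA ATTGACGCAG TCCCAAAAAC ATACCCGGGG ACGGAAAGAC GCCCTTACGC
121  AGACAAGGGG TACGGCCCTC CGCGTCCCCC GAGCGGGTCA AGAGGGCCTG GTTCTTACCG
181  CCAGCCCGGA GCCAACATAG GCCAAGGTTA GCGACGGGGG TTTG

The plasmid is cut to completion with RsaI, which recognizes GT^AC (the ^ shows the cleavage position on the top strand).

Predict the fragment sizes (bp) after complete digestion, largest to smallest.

RsaI sites (GTAC) start at positions 57, 130.
RsaI cuts after base 2 of each site, so after positions 58, 131.
Circular molecule, 2 cuts → 2 fragments:
  59–131 → 73 bp
  132–224 then 1–58 → 93 + 58 = 151 bp
Sorted largest to smallest: 151, 73 bp.

151, 73 bp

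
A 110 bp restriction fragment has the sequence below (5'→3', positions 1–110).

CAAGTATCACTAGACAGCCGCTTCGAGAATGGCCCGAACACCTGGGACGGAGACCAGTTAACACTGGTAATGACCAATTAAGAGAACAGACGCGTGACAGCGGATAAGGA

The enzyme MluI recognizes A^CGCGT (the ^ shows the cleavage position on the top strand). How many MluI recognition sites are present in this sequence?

1

ACGCGT occurs starting at position 90.
MluI cuts at 1 site.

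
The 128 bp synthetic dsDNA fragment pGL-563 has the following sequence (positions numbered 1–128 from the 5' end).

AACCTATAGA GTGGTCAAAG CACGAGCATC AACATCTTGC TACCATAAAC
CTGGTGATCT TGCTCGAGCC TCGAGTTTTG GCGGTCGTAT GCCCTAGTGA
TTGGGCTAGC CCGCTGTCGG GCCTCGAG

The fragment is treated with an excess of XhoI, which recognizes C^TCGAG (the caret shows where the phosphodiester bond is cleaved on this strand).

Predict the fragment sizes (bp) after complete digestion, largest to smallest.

XhoI sites (CTCGAG) start at positions 63, 70, 123.
XhoI cuts after the first base of each site, so after positions 63, 70, 123.
Linear molecule, 3 cuts → 4 fragments:
  1–63 → 63 bp
  64–70 → 7 bp
  71–123 → 53 bp
  124–128 → 5 bp
Sorted largest to smallest: 63, 53, 7, 5 bp.

63, 53, 7, 5 bp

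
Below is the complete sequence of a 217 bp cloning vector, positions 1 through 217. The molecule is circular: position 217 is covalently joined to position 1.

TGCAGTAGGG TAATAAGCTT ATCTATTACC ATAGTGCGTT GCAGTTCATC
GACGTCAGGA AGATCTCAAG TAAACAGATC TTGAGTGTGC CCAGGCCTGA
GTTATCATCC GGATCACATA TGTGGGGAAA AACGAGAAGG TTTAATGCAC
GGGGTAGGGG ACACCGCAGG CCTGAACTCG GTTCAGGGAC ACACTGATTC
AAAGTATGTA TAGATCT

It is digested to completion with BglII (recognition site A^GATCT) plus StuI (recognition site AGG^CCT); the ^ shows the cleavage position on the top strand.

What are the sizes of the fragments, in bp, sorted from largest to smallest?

BglII sites (AGATCT) start at positions 61, 76, 212.
BglII cuts after the first base of each site, so after positions 61, 76, 212.
StuI sites (AGGCCT) start at positions 93, 168.
StuI cuts after base 3 of each site, so after positions 95, 170.
Combined cut positions: 61, 76, 95, 170, 212.
Circular molecule, 5 cuts → 5 fragments:
  62–76 → 15 bp
  77–95 → 19 bp
  96–170 → 75 bp
  171–212 → 42 bp
  213–217 then 1–61 → 5 + 61 = 66 bp
Sorted largest to smallest: 75, 66, 42, 19, 15 bp.

75, 66, 42, 19, 15 bp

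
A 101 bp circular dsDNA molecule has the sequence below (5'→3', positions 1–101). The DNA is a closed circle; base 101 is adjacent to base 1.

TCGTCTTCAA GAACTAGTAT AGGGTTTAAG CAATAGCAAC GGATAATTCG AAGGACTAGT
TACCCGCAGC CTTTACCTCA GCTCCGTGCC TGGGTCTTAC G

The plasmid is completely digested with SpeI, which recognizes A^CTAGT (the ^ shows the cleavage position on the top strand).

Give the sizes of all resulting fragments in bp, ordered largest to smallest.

SpeI sites (ACTAGT) start at positions 13, 55.
SpeI cuts after the first base of each site, so after positions 13, 55.
Circular molecule, 2 cuts → 2 fragments:
  14–55 → 42 bp
  56–101 then 1–13 → 46 + 13 = 59 bp
Sorted largest to smallest: 59, 42 bp.

59, 42 bp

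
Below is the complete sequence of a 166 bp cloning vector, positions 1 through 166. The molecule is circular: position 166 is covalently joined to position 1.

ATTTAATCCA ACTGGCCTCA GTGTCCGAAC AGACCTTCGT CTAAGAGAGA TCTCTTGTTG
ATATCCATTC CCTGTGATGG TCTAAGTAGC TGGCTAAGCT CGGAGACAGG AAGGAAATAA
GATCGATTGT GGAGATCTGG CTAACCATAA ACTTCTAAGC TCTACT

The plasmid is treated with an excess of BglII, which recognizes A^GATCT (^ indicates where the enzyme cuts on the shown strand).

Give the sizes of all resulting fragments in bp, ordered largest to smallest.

BglII sites (AGATCT) start at positions 48, 133.
BglII cuts after the first base of each site, so after positions 48, 133.
Circular molecule, 2 cuts → 2 fragments:
  49–133 → 85 bp
  134–166 then 1–48 → 33 + 48 = 81 bp
Sorted largest to smallest: 85, 81 bp.

85, 81 bp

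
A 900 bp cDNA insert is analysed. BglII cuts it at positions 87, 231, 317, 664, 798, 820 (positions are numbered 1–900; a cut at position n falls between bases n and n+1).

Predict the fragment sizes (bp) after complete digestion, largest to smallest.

347, 144, 134, 87, 86, 80, 22 bp

Linear molecule, 6 cuts → 7 fragments:
  87 − 0 = 87 bp
  231 − 87 = 144 bp
  317 − 231 = 86 bp
  664 − 317 = 347 bp
  798 − 664 = 134 bp
  820 − 798 = 22 bp
  900 − 820 = 80 bp
Sorted largest to smallest: 347, 144, 134, 87, 86, 80, 22 bp.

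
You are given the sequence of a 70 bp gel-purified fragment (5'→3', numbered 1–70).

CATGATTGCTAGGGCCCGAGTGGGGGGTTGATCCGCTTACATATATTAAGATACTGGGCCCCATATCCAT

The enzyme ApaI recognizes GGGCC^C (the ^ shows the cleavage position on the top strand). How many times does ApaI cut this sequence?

2

GGGCCC occurs starting at positions 12, 56.
ApaI cuts at 2 sites.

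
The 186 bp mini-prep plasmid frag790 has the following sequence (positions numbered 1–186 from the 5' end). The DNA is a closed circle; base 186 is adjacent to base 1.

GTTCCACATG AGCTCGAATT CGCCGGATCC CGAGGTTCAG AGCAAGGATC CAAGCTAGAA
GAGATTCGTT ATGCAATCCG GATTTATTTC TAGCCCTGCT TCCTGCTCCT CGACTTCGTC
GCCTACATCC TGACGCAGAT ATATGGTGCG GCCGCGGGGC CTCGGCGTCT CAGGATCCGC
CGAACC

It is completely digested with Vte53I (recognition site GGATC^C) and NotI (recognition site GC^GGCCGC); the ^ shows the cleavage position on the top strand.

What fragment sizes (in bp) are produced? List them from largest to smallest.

99, 38, 28, 21 bp

Vte53I sites (GGATCC) start at positions 25, 46, 173.
Vte53I cuts after base 5 of each site (before the last base), so after positions 29, 50, 177.
The NotI site (GCGGCCGC) starts at position 148.
NotI cuts after base 2 of each site, so after position 149.
Combined cut positions: 29, 50, 149, 177.
Circular molecule, 4 cuts → 4 fragments:
  30–50 → 21 bp
  51–149 → 99 bp
  150–177 → 28 bp
  178–186 then 1–29 → 9 + 29 = 38 bp
Sorted largest to smallest: 99, 38, 28, 21 bp.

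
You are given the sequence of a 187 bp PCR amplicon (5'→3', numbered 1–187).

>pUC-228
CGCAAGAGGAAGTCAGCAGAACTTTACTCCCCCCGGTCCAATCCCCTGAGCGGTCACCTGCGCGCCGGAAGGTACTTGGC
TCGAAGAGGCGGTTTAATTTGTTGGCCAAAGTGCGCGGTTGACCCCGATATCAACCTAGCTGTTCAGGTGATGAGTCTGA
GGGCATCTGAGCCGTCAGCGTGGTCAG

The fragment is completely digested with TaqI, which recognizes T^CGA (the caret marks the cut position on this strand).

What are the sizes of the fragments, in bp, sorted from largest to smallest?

106, 81 bp

The TaqI site (TCGA) starts at position 81.
TaqI cuts after the first base of each site, so after position 81.
Linear molecule, 1 cut → 2 fragments:
  1–81 → 81 bp
  82–187 → 106 bp
Sorted largest to smallest: 106, 81 bp.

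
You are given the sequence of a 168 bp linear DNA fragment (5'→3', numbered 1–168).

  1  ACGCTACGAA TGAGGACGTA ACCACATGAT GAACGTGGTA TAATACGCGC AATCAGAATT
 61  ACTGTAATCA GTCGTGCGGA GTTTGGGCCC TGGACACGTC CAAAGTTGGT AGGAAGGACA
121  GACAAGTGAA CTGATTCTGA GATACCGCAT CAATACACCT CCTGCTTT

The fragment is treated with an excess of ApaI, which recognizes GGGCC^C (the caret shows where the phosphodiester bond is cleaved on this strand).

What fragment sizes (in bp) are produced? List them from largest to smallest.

The ApaI site (GGGCCC) starts at position 85.
ApaI cuts after base 5 of each site (before the last base), so after position 89.
Linear molecule, 1 cut → 2 fragments:
  1–89 → 89 bp
  90–168 → 79 bp
Sorted largest to smallest: 89, 79 bp.

89, 79 bp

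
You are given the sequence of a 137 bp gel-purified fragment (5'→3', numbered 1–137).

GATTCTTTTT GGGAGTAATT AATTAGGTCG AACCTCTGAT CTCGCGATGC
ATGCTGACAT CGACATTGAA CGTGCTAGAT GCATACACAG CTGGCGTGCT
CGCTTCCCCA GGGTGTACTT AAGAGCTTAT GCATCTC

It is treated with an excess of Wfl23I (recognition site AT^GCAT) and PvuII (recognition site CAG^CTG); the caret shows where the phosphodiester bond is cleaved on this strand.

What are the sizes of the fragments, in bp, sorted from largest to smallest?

Wfl23I sites (ATGCAT) start at positions 47, 79, 129.
Wfl23I cuts after base 2 of each site, so after positions 48, 80, 130.
The PvuII site (CAGCTG) starts at position 88.
PvuII cuts after base 3 of each site, so after position 90.
Combined cut positions: 48, 80, 90, 130.
Linear molecule, 4 cuts → 5 fragments:
  1–48 → 48 bp
  49–80 → 32 bp
  81–90 → 10 bp
  91–130 → 40 bp
  131–137 → 7 bp
Sorted largest to smallest: 48, 40, 32, 10, 7 bp.

48, 40, 32, 10, 7 bp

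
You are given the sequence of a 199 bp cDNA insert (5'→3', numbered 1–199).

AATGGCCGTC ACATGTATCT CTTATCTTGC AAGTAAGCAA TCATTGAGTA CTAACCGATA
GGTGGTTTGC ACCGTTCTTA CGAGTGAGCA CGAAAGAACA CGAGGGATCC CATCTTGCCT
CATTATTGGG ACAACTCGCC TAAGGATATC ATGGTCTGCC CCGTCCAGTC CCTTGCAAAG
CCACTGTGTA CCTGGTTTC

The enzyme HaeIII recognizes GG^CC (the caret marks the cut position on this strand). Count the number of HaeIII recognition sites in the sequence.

1

GGCC occurs starting at position 4.
HaeIII cuts at 1 site.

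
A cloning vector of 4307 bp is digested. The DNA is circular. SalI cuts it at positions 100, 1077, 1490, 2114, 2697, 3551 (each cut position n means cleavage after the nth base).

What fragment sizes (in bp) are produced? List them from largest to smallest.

977, 856, 854, 624, 583, 413 bp

Circular molecule, 6 cuts → 6 fragments:
  1077 − 100 = 977 bp
  1490 − 1077 = 413 bp
  2114 − 1490 = 624 bp
  2697 − 2114 = 583 bp
  3551 − 2697 = 854 bp
  wrap: 4307 − 3551 + 100 = 856 bp
Sorted largest to smallest: 977, 856, 854, 624, 583, 413 bp.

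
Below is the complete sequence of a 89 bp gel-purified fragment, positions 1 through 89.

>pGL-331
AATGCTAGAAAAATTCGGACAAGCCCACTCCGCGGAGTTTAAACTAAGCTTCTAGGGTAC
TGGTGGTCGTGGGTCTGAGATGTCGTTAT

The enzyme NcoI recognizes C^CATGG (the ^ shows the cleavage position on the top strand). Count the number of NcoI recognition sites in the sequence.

No occurrence of CCATGG is present in the sequence.
NcoI does not cut: 0 sites.

0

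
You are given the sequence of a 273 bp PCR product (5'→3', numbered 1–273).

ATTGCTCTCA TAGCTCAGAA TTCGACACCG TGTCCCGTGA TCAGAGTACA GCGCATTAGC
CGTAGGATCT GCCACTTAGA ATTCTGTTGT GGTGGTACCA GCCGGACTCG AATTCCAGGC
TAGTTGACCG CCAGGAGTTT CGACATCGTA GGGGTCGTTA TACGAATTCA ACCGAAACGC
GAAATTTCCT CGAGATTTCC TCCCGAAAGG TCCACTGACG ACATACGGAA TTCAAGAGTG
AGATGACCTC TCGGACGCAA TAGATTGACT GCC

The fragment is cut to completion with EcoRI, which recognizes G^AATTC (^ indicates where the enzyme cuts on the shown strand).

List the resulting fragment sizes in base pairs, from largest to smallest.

EcoRI sites (GAATTC) start at positions 18, 79, 110, 164, 228.
EcoRI cuts after the first base of each site, so after positions 18, 79, 110, 164, 228.
Linear molecule, 5 cuts → 6 fragments:
  1–18 → 18 bp
  19–79 → 61 bp
  80–110 → 31 bp
  111–164 → 54 bp
  165–228 → 64 bp
  229–273 → 45 bp
Sorted largest to smallest: 64, 61, 54, 45, 31, 18 bp.

64, 61, 54, 45, 31, 18 bp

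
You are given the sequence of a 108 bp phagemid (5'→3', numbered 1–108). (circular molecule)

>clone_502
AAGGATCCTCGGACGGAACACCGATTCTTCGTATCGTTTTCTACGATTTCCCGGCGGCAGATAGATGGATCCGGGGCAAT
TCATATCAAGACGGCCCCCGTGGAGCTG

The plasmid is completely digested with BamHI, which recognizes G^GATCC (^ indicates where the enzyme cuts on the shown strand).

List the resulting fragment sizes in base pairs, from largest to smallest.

64, 44 bp

BamHI sites (GGATCC) start at positions 3, 67.
BamHI cuts after the first base of each site, so after positions 3, 67.
Circular molecule, 2 cuts → 2 fragments:
  4–67 → 64 bp
  68–108 then 1–3 → 41 + 3 = 44 bp
Sorted largest to smallest: 64, 44 bp.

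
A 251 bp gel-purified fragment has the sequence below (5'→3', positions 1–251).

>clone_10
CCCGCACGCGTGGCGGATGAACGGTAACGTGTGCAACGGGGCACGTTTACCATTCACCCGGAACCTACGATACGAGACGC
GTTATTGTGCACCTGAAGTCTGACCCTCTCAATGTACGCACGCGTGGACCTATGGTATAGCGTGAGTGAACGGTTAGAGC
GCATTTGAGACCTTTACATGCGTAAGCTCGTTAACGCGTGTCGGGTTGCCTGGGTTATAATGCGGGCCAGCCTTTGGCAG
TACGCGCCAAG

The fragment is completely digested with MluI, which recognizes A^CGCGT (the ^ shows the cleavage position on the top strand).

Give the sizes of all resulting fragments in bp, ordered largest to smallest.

MluI sites (ACGCGT) start at positions 6, 77, 120, 194.
MluI cuts after the first base of each site, so after positions 6, 77, 120, 194.
Linear molecule, 4 cuts → 5 fragments:
  1–6 → 6 bp
  7–77 → 71 bp
  78–120 → 43 bp
  121–194 → 74 bp
  195–251 → 57 bp
Sorted largest to smallest: 74, 71, 57, 43, 6 bp.

74, 71, 57, 43, 6 bp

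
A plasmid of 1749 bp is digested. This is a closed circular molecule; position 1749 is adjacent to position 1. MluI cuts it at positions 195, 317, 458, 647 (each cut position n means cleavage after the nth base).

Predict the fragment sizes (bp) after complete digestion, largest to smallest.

Circular molecule, 4 cuts → 4 fragments:
  317 − 195 = 122 bp
  458 − 317 = 141 bp
  647 − 458 = 189 bp
  wrap: 1749 − 647 + 195 = 1297 bp
Sorted largest to smallest: 1297, 189, 141, 122 bp.

1297, 189, 141, 122 bp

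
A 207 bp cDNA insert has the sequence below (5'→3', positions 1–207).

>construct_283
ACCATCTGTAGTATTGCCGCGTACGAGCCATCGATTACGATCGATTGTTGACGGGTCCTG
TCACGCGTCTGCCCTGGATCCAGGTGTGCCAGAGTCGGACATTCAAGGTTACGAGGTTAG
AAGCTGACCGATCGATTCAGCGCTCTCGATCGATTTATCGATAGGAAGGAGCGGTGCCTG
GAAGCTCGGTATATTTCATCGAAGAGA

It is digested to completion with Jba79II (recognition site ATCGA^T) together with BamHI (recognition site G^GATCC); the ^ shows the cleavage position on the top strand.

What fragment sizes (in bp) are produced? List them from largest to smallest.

Jba79II sites (ATCGAT) start at positions 30, 40, 131, 149, 157.
Jba79II cuts after base 5 of each site (before the last base), so after positions 34, 44, 135, 153, 161.
The BamHI site (GGATCC) starts at position 76.
BamHI cuts after the first base of each site, so after position 76.
Combined cut positions: 34, 44, 76, 135, 153, 161.
Linear molecule, 6 cuts → 7 fragments:
  1–34 → 34 bp
  35–44 → 10 bp
  45–76 → 32 bp
  77–135 → 59 bp
  136–153 → 18 bp
  154–161 → 8 bp
  162–207 → 46 bp
Sorted largest to smallest: 59, 46, 34, 32, 18, 10, 8 bp.

59, 46, 34, 32, 18, 10, 8 bp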